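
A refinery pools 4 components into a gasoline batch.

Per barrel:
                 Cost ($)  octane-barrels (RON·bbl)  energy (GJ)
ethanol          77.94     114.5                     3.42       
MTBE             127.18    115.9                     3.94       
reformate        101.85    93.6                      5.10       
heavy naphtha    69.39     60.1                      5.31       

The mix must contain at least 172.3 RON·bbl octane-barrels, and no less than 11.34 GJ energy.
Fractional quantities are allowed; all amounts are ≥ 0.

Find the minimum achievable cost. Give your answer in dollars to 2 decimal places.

Let x1 = barrels of ethanol, x2 = barrels of MTBE, x3 = barrels of reformate, x4 = barrels of heavy naphtha.
Minimize 77.94x1 + 127.18x2 + 101.85x3 + 69.39x4 with:
  114.5x1 + 115.9x2 + 93.6x3 + 60.1x4 ≥ 172.3   (octane-barrels)
  3.42x1 + 3.94x2 + 5.1x3 + 5.31x4 ≥ 11.34   (energy)
  x1, x2, x3, x4 ≥ 0.
The cheapest feasible vertex uses only ethanol, heavy naphtha; MTBE, reformate are not used. Binding constraints: octane-barrels and energy.
So ethanol = 0.57989 barrels, heavy naphtha = 1.7621 barrels.
Objective = 77.94·0.57989 + 69.39·1.7621 = 167.4687.

$167.47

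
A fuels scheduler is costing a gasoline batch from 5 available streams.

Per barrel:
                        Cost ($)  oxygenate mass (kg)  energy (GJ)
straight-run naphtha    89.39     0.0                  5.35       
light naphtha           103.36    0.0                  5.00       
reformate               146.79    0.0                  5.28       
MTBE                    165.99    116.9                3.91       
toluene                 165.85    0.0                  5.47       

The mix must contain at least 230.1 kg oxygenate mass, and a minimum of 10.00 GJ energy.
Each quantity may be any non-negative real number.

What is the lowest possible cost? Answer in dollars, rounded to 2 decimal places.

Treat it as an LP. Let x1 = barrels of straight-run naphtha, x2 = barrels of light naphtha, x3 = barrels of reformate, x4 = barrels of MTBE, x5 = barrels of toluene.
Minimize 89.39x1 + 103.36x2 + 146.79x3 + 165.99x4 + 165.85x5 s.t.:
  116.9x4 ≥ 230.1   (oxygenate mass)
  5.35x1 + 5x2 + 5.28x3 + 3.91x4 + 5.47x5 ≥ 10   (energy)
  x1, x2, x3, x4, x5 ≥ 0.
The optimal basis is {straight-run naphtha, MTBE}; light naphtha, reformate, toluene drop out. The oxygenate mass and energy requirements are met with equality.
So straight-run naphtha = 0.430608 barrels, MTBE = 1.96835 barrels.
Total cost: 89.39·0.430608 + 165.99·1.96835 = 365.2185.

$365.22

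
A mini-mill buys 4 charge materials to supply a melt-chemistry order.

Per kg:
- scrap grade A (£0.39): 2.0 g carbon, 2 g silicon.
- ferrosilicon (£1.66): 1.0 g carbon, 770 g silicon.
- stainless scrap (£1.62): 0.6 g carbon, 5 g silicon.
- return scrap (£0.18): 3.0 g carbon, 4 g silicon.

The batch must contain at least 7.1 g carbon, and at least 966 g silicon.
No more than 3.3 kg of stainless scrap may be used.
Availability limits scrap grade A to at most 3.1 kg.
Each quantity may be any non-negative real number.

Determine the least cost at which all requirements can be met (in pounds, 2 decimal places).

Let x1 = kg of scrap grade A, x2 = kg of ferrosilicon, x3 = kg of stainless scrap, x4 = kg of return scrap.
min 0.39x1 + 1.66x2 + 1.62x3 + 0.18x4 with:
  2x1 + 1x2 + 0.6x3 + 3x4 ≥ 7.1   (carbon)
  2x1 + 770x2 + 5x3 + 4x4 ≥ 966   (silicon)
  x3 ≤ 3.3
  x1 ≤ 3.1
  x1, x2, x3, x4 ≥ 0.
The cheapest feasible vertex uses only ferrosilicon, return scrap; scrap grade A, stainless scrap are not used. Binding constraints: carbon and silicon.
That vertex is x2 = 1.244, x4 = 1.952.
Hence cost = 1.66·1.244 + 0.18·1.952 = £2.4164.

£2.42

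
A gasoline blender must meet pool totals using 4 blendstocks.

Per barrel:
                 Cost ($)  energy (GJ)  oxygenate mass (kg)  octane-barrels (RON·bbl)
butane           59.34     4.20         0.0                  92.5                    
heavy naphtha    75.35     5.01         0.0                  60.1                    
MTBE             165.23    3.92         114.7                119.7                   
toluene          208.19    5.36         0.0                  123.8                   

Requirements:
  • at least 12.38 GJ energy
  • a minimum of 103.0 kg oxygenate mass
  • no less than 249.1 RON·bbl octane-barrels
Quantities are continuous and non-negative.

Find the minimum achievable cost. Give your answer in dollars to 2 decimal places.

$273.55

This is a linear program. Let x1 = barrels of butane, x2 = barrels of heavy naphtha, x3 = barrels of MTBE, x4 = barrels of toluene.
Minimize 59.34x1 + 75.35x2 + 165.23x3 + 208.19x4 subject to:
  4.2x1 + 5.01x2 + 3.92x3 + 5.36x4 ≥ 12.38   (energy)
  114.7x3 ≥ 103   (oxygenate mass)
  92.5x1 + 60.1x2 + 119.7x3 + 123.8x4 ≥ 249.1   (octane-barrels)
  x1, x2, x3, x4 ≥ 0.
The optimal basis is {butane, MTBE}; heavy naphtha, toluene drop out. There the energy and oxygenate mass constraints are tight.
Optimal quantities: butane = 2.1095 barrels, MTBE = 0.89799 barrels.
Objective = 59.34·2.1095 + 165.23·0.89799 = 273.5526.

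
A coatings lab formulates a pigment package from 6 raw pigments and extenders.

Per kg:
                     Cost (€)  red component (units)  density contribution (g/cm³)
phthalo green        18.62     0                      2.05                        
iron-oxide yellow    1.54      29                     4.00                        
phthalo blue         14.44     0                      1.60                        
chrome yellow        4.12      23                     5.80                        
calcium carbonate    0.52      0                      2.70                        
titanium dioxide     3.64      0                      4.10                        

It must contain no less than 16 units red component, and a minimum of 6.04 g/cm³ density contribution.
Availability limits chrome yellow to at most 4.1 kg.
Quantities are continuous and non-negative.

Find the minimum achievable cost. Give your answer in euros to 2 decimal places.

€1.59

This is a linear program. Let x1 = kg of phthalo green, x2 = kg of iron-oxide yellow, x3 = kg of phthalo blue, x4 = kg of chrome yellow, x5 = kg of calcium carbonate, x6 = kg of titanium dioxide.
Minimize 18.62x1 + 1.54x2 + 14.44x3 + 4.12x4 + 0.52x5 + 3.64x6 subject to:
  29x2 + 23x4 ≥ 16   (red component)
  2.05x1 + 4x2 + 1.6x3 + 5.8x4 + 2.7x5 + 4.1x6 ≥ 6.04   (density contribution)
  x4 ≤ 4.1
  x1, x2, x3, x4, x5, x6 ≥ 0.
The minimum-cost mix takes nothing from phthalo green, phthalo blue, chrome yellow, titanium dioxide — only iron-oxide yellow, calcium carbonate. The red component and density contribution requirements are met with equality.
Solving gives x2 = 0.5517, x5 = 1.42.
Total cost: 1.54·0.5517 + 0.52·1.42 = 1.5880.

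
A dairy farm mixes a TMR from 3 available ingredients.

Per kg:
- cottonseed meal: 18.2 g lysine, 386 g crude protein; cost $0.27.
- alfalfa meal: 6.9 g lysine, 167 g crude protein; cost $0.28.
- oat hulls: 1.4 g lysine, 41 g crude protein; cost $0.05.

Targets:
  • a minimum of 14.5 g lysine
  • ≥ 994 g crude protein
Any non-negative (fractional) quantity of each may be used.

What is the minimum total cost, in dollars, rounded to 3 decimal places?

$0.695

Set it up as a linear program. Let x1 = kg of cottonseed meal, x2 = kg of alfalfa meal, x3 = kg of oat hulls.
Minimize 0.27x1 + 0.28x2 + 0.05x3 s.t.:
  18.2x1 + 6.9x2 + 1.4x3 ≥ 14.5   (lysine)
  386x1 + 167x2 + 41x3 ≥ 994   (crude protein)
  x1, x2, x3 ≥ 0.
The minimum-cost mix takes nothing from alfalfa meal, oat hulls — only cottonseed meal. The crude protein requirement is met with equality.
Optimal quantities: cottonseed meal = 2.575 kg.
Hence cost = 0.27·2.575 = $0.69525.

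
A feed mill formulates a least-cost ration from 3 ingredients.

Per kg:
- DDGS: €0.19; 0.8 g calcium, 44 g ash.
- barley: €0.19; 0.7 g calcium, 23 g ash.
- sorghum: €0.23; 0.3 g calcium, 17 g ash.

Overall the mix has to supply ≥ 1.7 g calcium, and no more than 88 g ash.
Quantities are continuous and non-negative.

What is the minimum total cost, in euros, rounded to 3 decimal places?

Treat it as an LP. Let x1 = kg of DDGS, x2 = kg of barley, x3 = kg of sorghum.
Minimise 0.19x1 + 0.19x2 + 0.23x3 with:
  0.8x1 + 0.7x2 + 0.3x3 ≥ 1.7   (calcium)
  44x1 + 23x2 + 17x3 ≤ 88   (ash)
  x1, x2, x3 ≥ 0.
The minimum-cost mix takes nothing from sorghum — only DDGS, barley. Binding constraints: calcium and ash.
Optimal quantities: DDGS = 1.815 kg, barley = 0.3548 kg.
Cost = 0.19·1.815 + 0.19·0.3548 = 0.41226.

€0.412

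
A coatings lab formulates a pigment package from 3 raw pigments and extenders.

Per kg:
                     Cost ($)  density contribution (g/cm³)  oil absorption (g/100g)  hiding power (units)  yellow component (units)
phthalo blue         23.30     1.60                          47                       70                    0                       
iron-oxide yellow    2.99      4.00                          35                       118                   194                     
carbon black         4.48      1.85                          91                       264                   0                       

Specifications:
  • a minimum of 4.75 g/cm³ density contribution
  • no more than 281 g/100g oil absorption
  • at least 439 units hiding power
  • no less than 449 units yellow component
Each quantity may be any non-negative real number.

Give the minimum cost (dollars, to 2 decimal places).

$9.74

Set it up as a linear program. Let x1 = kg of phthalo blue, x2 = kg of iron-oxide yellow, x3 = kg of carbon black.
Minimise 23.3x1 + 2.99x2 + 4.48x3 with:
  1.6x1 + 4x2 + 1.85x3 ≥ 4.75   (density contribution)
  47x1 + 35x2 + 91x3 ≤ 281   (oil absorption)
  70x1 + 118x2 + 264x3 ≥ 439   (hiding power)
  194x2 ≥ 449   (yellow component)
  x1, x2, x3 ≥ 0.
The minimum-cost mix takes nothing from phthalo blue — only iron-oxide yellow, carbon black. There the hiding power and yellow component constraints are tight.
Optimal quantities: iron-oxide yellow = 2.3144 kg, carbon black = 0.6284 kg.
Objective = 2.99·2.3144 + 4.48·0.6284 = 9.7353.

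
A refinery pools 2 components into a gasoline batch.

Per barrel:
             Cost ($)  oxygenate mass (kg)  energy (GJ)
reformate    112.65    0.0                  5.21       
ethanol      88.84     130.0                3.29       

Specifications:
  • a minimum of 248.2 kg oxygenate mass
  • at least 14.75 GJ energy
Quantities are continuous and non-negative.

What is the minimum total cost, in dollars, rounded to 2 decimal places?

Treat it as an LP. Let x1 = barrels of reformate, x2 = barrels of ethanol.
Minimise 112.65x1 + 88.84x2 s.t.:
  130x2 ≥ 248.2   (oxygenate mass)
  5.21x1 + 3.29x2 ≥ 14.75   (energy)
  x1, x2 ≥ 0.
Both inputs are positive at the optimum. The oxygenate mass and energy requirements are met with equality.
Solving gives x1 = 1.62546, x2 = 1.90923.
Hence cost = 112.65·1.62546 + 88.84·1.90923 = $352.7241.

$352.72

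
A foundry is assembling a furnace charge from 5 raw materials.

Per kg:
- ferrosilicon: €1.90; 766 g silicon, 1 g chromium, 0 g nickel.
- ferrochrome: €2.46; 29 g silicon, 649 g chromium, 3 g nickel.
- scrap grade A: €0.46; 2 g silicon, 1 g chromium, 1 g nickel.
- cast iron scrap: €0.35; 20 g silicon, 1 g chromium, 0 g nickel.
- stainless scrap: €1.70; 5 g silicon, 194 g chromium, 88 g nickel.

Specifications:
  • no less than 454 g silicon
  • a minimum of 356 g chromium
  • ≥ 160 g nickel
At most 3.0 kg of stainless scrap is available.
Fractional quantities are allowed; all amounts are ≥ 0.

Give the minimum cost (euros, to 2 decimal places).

Treat it as an LP. Let x1 = kg of ferrosilicon, x2 = kg of ferrochrome, x3 = kg of scrap grade A, x4 = kg of cast iron scrap, x5 = kg of stainless scrap.
Minimize 1.9x1 + 2.46x2 + 0.46x3 + 0.35x4 + 1.7x5 s.t.:
  766x1 + 29x2 + 2x3 + 20x4 + 5x5 ≥ 454   (silicon)
  1x1 + 649x2 + 1x3 + 1x4 + 194x5 ≥ 356   (chromium)
  3x2 + 1x3 + 88x5 ≥ 160   (nickel)
  x5 ≤ 3
  x1, x2, x3, x4, x5 ≥ 0.
The cheapest feasible vertex uses only ferrosilicon, ferrochrome, stainless scrap; scrap grade A, cast iron scrap are not used. There the silicon, chromium, nickel constraints are tight.
That vertex is x1 = 0.5807, x2 = 0.004191, x5 = 1.818.
Total cost: 1.9·0.5807 + 2.46·0.004191 + 1.7·1.818 = 4.2042.

€4.20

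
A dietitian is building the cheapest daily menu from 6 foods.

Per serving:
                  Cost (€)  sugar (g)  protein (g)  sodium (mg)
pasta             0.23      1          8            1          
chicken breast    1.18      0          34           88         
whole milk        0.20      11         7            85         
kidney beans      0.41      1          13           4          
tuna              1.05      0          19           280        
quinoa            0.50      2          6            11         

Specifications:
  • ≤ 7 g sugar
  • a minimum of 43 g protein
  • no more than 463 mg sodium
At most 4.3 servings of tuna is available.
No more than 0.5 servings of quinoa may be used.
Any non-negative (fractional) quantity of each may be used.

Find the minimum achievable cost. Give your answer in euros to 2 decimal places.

€1.24

Set it up as a linear program. Let x1 = servings of pasta, x2 = servings of chicken breast, x3 = servings of whole milk, x4 = servings of kidney beans, x5 = servings of tuna, x6 = servings of quinoa.
min 0.23x1 + 1.18x2 + 0.2x3 + 0.41x4 + 1.05x5 + 0.5x6 with:
  1x1 + 11x3 + 1x4 + 2x6 ≤ 7   (sugar)
  8x1 + 34x2 + 7x3 + 13x4 + 19x5 + 6x6 ≥ 43   (protein)
  1x1 + 88x2 + 85x3 + 4x4 + 280x5 + 11x6 ≤ 463   (sodium)
  x5 ≤ 4.3
  x6 ≤ 0.5
  x1, x2, x3, x4, x5, x6 ≥ 0.
The minimum-cost mix takes nothing from chicken breast, kidney beans, tuna, quinoa — only pasta, whole milk. Binding constraints: sugar and protein.
So pasta = 5.235 servings, whole milk = 0.1605 servings.
Total cost: 0.23·5.235 + 0.2·0.1605 = 1.2362.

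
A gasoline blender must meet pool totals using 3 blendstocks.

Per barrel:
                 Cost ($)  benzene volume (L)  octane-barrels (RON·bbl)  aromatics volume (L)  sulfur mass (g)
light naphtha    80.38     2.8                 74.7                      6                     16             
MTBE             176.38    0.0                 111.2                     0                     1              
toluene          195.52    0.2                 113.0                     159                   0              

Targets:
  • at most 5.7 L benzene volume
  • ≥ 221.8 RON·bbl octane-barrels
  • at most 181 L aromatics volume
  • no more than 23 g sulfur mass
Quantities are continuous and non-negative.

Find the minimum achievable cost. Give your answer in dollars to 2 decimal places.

$299.59

Let x1 = barrels of light naphtha, x2 = barrels of MTBE, x3 = barrels of toluene.
Minimise 80.38x1 + 176.38x2 + 195.52x3 subject to:
  2.8x1 + 0.2x3 ≤ 5.7   (benzene volume)
  74.7x1 + 111.2x2 + 113x3 ≥ 221.8   (octane-barrels)
  6x1 + 159x3 ≤ 181   (aromatics volume)
  16x1 + 1x2 ≤ 23   (sulfur mass)
  x1, x2, x3 ≥ 0.
The cheapest feasible vertex uses only light naphtha, MTBE; toluene is not used. Binding constraints: octane-barrels and sulfur mass.
So light naphtha = 1.37037 barrels, MTBE = 1.07404 barrels.
Cost = 80.38·1.37037 + 176.38·1.07404 = 299.5895.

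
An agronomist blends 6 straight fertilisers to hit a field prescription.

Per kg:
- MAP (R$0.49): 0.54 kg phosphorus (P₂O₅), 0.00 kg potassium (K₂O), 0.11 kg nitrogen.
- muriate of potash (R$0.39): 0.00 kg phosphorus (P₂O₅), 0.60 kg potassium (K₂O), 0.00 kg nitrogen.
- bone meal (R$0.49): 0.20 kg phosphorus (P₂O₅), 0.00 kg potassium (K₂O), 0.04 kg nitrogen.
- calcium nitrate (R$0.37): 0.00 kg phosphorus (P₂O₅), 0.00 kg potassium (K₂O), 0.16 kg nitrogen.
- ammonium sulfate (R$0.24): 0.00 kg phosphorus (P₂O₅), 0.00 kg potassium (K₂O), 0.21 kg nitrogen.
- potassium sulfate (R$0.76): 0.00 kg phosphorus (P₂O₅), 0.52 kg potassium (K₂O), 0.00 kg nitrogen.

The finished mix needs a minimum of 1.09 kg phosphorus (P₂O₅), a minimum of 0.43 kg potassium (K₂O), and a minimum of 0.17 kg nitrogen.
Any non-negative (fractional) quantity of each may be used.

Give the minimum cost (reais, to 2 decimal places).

R$1.27

This is a linear program. Let x1 = kg of MAP, x2 = kg of muriate of potash, x3 = kg of bone meal, x4 = kg of calcium nitrate, x5 = kg of ammonium sulfate, x6 = kg of potassium sulfate.
min 0.49x1 + 0.39x2 + 0.49x3 + 0.37x4 + 0.24x5 + 0.76x6 s.t.:
  0.54x1 + 0.2x3 ≥ 1.09   (phosphorus (P₂O₅))
  0.6x2 + 0.52x6 ≥ 0.43   (potassium (K₂O))
  0.11x1 + 0.04x3 + 0.16x4 + 0.21x5 ≥ 0.17   (nitrogen)
  x1, x2, x3, x4, x5, x6 ≥ 0.
The optimal basis is {MAP, muriate of potash}; bone meal, calcium nitrate, ammonium sulfate, potassium sulfate drop out. There the phosphorus (P₂O₅) and potassium (K₂O) constraints are tight.
So MAP = 2.019 kg, muriate of potash = 0.7167 kg.
Cost = 0.49·2.019 + 0.39·0.7167 = 1.2688.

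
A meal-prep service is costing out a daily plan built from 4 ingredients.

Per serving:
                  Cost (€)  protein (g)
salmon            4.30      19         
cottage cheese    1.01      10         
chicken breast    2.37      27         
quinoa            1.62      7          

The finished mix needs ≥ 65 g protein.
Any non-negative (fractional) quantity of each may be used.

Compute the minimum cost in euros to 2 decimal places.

€5.71

Let x1 = servings of salmon, x2 = servings of cottage cheese, x3 = servings of chicken breast, x4 = servings of quinoa.
min 4.3x1 + 1.01x2 + 2.37x3 + 1.62x4 with:
  19x1 + 10x2 + 27x3 + 7x4 ≥ 65   (protein)
  x1, x2, x3, x4 ≥ 0.
The optimal basis is {chicken breast}; salmon, cottage cheese, quinoa drop out. The protein requirement is met with equality.
Optimal quantities: chicken breast = 2.4074 servings.
Objective = 2.37·2.4074 = 5.7055.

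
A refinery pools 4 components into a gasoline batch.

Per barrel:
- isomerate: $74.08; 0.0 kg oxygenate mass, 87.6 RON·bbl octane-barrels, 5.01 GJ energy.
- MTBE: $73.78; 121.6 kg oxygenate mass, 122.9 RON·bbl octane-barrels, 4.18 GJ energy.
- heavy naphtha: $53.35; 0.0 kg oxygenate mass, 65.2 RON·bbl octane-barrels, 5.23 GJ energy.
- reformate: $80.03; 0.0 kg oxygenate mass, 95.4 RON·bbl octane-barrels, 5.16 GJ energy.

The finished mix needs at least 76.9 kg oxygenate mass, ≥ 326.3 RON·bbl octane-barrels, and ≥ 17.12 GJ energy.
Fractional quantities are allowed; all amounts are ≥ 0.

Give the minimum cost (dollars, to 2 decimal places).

Let x1 = barrels of isomerate, x2 = barrels of MTBE, x3 = barrels of heavy naphtha, x4 = barrels of reformate.
Minimise 74.08x1 + 73.78x2 + 53.35x3 + 80.03x4 subject to:
  121.6x2 ≥ 76.9   (oxygenate mass)
  87.6x1 + 122.9x2 + 65.2x3 + 95.4x4 ≥ 326.3   (octane-barrels)
  5.01x1 + 4.18x2 + 5.23x3 + 5.16x4 ≥ 17.12   (energy)
  x1, x2, x3, x4 ≥ 0.
The cheapest feasible vertex uses only MTBE, heavy naphtha; isomerate, reformate are not used. The octane-barrels and energy requirements are met with equality.
Optimal quantities: MTBE = 1.5945 barrels, heavy naphtha = 1.9991 barrels.
Total cost: 73.78·1.5945 + 53.35·1.9991 = 224.2942.

$224.29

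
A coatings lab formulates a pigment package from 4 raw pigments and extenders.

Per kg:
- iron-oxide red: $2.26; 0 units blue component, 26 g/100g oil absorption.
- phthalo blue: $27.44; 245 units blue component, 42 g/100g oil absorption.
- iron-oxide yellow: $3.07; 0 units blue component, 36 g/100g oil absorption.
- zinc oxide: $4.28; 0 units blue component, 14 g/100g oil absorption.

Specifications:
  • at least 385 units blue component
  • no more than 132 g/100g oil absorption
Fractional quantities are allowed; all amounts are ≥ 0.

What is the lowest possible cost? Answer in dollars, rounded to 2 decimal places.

$43.12

Let x1 = kg of iron-oxide red, x2 = kg of phthalo blue, x3 = kg of iron-oxide yellow, x4 = kg of zinc oxide.
Minimise 2.26x1 + 27.44x2 + 3.07x3 + 4.28x4 subject to:
  245x2 ≥ 385   (blue component)
  26x1 + 42x2 + 36x3 + 14x4 ≤ 132   (oil absorption)
  x1, x2, x3, x4 ≥ 0.
At the optimum only phthalo blue is positive (iron-oxide red, iron-oxide yellow, zinc oxide = 0). The blue component requirement is met with equality.
That vertex is x2 = 1.5714.
Total cost: 27.44·1.5714 = 43.1192.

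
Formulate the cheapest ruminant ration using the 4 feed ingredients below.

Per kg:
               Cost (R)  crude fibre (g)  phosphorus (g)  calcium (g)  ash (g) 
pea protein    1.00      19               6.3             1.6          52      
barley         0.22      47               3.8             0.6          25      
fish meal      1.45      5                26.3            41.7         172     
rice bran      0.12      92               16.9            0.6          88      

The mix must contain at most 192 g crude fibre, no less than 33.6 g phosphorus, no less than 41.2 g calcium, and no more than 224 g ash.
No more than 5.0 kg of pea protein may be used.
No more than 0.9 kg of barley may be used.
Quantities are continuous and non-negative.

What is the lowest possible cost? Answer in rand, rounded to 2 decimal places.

Let x1 = kg of pea protein, x2 = kg of barley, x3 = kg of fish meal, x4 = kg of rice bran.
min 1x1 + 0.22x2 + 1.45x3 + 0.12x4 subject to:
  19x1 + 47x2 + 5x3 + 92x4 ≤ 192   (crude fibre)
  6.3x1 + 3.8x2 + 26.3x3 + 16.9x4 ≥ 33.6   (phosphorus)
  1.6x1 + 0.6x2 + 41.7x3 + 0.6x4 ≥ 41.2   (calcium)
  52x1 + 25x2 + 172x3 + 88x4 ≤ 224   (ash)
  x1 ≤ 5
  x2 ≤ 0.9
  x1, x2, x3, x4 ≥ 0.
The optimal basis is {fish meal, rice bran}; pea protein, barley drop out. The phosphorus and calcium requirements are met with equality.
Optimal quantities: fish meal = 0.9814 kg, rice bran = 0.4609 kg.
Hence cost = 1.45·0.9814 + 0.12·0.4609 = R1.4783.

R1.48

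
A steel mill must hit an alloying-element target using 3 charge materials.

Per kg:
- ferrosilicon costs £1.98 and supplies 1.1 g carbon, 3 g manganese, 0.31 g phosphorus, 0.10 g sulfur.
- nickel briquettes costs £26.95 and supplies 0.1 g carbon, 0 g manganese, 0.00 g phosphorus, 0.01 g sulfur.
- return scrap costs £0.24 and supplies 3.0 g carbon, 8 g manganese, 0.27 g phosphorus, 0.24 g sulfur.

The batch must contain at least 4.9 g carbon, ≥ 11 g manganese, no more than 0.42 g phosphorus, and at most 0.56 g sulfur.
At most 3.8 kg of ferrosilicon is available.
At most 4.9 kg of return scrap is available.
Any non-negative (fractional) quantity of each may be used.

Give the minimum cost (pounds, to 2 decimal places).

£63.26

Let x1 = kg of ferrosilicon, x2 = kg of nickel briquettes, x3 = kg of return scrap.
Minimize 1.98x1 + 26.95x2 + 0.24x3 subject to:
  1.1x1 + 0.1x2 + 3x3 ≥ 4.9   (carbon)
  3x1 + 8x3 ≥ 11   (manganese)
  0.31x1 + 0.27x3 ≤ 0.42   (phosphorus)
  0.1x1 + 0.01x2 + 0.24x3 ≤ 0.56   (sulfur)
  x1 ≤ 3.8
  x3 ≤ 4.9
  x1, x2, x3 ≥ 0.
The minimum-cost mix takes nothing from ferrosilicon — only nickel briquettes, return scrap. Binding constraints: carbon and phosphorus.
Optimal quantities: nickel briquettes = 2.3333 kg, return scrap = 1.5556 kg.
Total cost: 26.95·2.3333 + 0.24·1.5556 = 63.2558.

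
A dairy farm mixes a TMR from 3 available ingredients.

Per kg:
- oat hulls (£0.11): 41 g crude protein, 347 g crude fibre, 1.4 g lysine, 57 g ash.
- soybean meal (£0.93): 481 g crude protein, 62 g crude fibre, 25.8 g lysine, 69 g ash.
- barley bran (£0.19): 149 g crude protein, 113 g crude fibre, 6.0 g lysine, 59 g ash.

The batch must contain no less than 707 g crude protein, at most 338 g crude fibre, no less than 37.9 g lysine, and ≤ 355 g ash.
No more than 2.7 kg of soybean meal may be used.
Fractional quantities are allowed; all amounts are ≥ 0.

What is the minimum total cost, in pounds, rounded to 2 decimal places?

£1.30

Let x1 = kg of oat hulls, x2 = kg of soybean meal, x3 = kg of barley bran.
min 0.11x1 + 0.93x2 + 0.19x3 s.t.:
  41x1 + 481x2 + 149x3 ≥ 707   (crude protein)
  347x1 + 62x2 + 113x3 ≤ 338   (crude fibre)
  1.4x1 + 25.8x2 + 6x3 ≥ 37.9   (lysine)
  57x1 + 69x2 + 59x3 ≤ 355   (ash)
  x2 ≤ 2.7
  x1, x2, x3 ≥ 0.
The cheapest feasible vertex uses only soybean meal, barley bran; oat hulls is not used. There the crude fibre and lysine constraints are tight.
Optimal quantities: soybean meal = 0.8865 kg, barley bran = 2.505 kg.
Hence cost = 0.93·0.8865 + 0.19·2.505 = £1.3004.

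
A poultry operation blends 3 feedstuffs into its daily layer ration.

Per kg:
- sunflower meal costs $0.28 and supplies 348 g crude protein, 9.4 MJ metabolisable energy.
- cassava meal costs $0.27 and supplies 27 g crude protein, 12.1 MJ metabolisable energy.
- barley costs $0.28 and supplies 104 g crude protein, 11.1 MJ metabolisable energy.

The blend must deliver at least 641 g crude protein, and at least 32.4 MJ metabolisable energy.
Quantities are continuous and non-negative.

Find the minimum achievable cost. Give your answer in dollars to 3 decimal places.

Set it up as a linear program. Let x1 = kg of sunflower meal, x2 = kg of cassava meal, x3 = kg of barley.
Minimise 0.28x1 + 0.27x2 + 0.28x3 s.t.:
  348x1 + 27x2 + 104x3 ≥ 641   (crude protein)
  9.4x1 + 12.1x2 + 11.1x3 ≥ 32.4   (metabolisable energy)
  x1, x2, x3 ≥ 0.
The cheapest feasible vertex uses only sunflower meal, cassava meal; barley is not used. Binding constraints: crude protein and metabolisable energy.
So sunflower meal = 1.739 kg, cassava meal = 1.327 kg.
Cost = 0.28·1.739 + 0.27·1.327 = 0.84521.

$0.845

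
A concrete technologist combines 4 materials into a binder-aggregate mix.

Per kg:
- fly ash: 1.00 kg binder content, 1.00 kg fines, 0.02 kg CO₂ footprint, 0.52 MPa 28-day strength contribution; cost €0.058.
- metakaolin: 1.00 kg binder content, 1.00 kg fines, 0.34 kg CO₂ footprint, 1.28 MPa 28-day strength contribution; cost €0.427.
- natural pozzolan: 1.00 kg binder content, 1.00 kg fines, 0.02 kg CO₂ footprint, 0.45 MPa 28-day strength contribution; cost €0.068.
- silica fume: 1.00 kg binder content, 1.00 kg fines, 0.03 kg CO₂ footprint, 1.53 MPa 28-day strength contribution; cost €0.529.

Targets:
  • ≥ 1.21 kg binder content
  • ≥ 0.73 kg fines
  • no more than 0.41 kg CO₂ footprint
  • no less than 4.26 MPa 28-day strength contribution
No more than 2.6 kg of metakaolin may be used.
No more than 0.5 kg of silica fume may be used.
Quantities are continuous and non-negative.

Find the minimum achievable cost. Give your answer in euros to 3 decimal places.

Let x1 = kg of fly ash, x2 = kg of metakaolin, x3 = kg of natural pozzolan, x4 = kg of silica fume.
Minimise 0.058x1 + 0.427x2 + 0.068x3 + 0.529x4 subject to:
  1x1 + 1x2 + 1x3 + 1x4 ≥ 1.21   (binder content)
  1x1 + 1x2 + 1x3 + 1x4 ≥ 0.73   (fines)
  0.02x1 + 0.34x2 + 0.02x3 + 0.03x4 ≤ 0.41   (CO₂ footprint)
  0.52x1 + 1.28x2 + 0.45x3 + 1.53x4 ≥ 4.26   (28-day strength contribution)
  x2 ≤ 2.6
  x4 ≤ 0.5
  x1, x2, x3, x4 ≥ 0.
The minimum-cost mix takes nothing from metakaolin, natural pozzolan, silica fume — only fly ash. There the 28-day strength contribution constraint is tight.
So fly ash = 8.192 kg.
Cost = 0.058·8.192 = 0.47514.

€0.475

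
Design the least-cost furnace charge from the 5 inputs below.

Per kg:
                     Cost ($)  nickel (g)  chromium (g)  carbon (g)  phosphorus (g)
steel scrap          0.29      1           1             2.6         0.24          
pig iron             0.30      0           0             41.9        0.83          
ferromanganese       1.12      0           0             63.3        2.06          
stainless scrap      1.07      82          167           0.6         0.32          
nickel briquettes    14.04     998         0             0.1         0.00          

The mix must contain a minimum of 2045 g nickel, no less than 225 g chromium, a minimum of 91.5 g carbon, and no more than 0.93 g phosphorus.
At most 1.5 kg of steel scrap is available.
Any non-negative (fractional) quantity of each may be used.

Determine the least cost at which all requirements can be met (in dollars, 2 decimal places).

$9198.96

Treat it as an LP. Let x1 = kg of steel scrap, x2 = kg of pig iron, x3 = kg of ferromanganese, x4 = kg of stainless scrap, x5 = kg of nickel briquettes.
min 0.29x1 + 0.3x2 + 1.12x3 + 1.07x4 + 14.04x5 subject to:
  1x1 + 82x4 + 998x5 ≥ 2045   (nickel)
  1x1 + 167x4 ≥ 225   (chromium)
  2.6x1 + 41.9x2 + 63.3x3 + 0.6x4 + 0.1x5 ≥ 91.5   (carbon)
  0.24x1 + 0.83x2 + 2.06x3 + 0.32x4 ≤ 0.93   (phosphorus)
  x1 ≤ 1.5
  x1, x2, x3, x4, x5 ≥ 0.
The minimum-cost mix takes nothing from steel scrap, ferromanganese — only pig iron, stainless scrap, nickel briquettes. There the chromium, carbon, phosphorus constraints are tight.
Optimal quantities: pig iron = 0.601039 kg, stainless scrap = 1.34731 kg, nickel briquettes = 655.081 kg.
Cost = 0.3·0.601039 + 1.07·1.34731 + 14.04·655.081 = 9198.9592.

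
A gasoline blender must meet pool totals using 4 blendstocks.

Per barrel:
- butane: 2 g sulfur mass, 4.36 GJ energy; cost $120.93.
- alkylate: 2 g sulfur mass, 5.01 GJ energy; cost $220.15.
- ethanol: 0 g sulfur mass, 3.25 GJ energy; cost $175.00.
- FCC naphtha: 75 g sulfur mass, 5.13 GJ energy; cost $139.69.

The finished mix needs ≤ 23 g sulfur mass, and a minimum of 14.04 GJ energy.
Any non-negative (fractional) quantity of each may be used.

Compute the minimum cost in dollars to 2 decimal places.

$388.82

This is a linear program. Let x1 = barrels of butane, x2 = barrels of alkylate, x3 = barrels of ethanol, x4 = barrels of FCC naphtha.
min 120.93x1 + 220.15x2 + 175x3 + 139.69x4 s.t.:
  2x1 + 2x2 + 75x4 ≤ 23   (sulfur mass)
  4.36x1 + 5.01x2 + 3.25x3 + 5.13x4 ≥ 14.04   (energy)
  x1, x2, x3, x4 ≥ 0.
At the optimum only butane, FCC naphtha are positive (alkylate, ethanol = 0). The sulfur mass and energy requirements are met with equality.
That vertex is x1 = 2.952, x4 = 0.2279.
Hence cost = 120.93·2.952 + 139.69·0.2279 = $388.8207.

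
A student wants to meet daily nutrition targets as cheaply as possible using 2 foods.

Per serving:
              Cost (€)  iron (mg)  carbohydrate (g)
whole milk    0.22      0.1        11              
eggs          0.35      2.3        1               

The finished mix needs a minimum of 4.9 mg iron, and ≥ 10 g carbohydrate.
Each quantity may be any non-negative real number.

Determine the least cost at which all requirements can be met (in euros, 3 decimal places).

€0.893

Let x1 = servings of whole milk, x2 = servings of eggs.
Minimize 0.22x1 + 0.35x2 with:
  0.1x1 + 2.3x2 ≥ 4.9   (iron)
  11x1 + 1x2 ≥ 10   (carbohydrate)
  x1, x2 ≥ 0.
Both inputs are positive at the optimum. The iron and carbohydrate requirements are met with equality.
Solving gives x1 = 0.7183, x2 = 2.099.
Hence cost = 0.22·0.7183 + 0.35·2.099 = €0.89268.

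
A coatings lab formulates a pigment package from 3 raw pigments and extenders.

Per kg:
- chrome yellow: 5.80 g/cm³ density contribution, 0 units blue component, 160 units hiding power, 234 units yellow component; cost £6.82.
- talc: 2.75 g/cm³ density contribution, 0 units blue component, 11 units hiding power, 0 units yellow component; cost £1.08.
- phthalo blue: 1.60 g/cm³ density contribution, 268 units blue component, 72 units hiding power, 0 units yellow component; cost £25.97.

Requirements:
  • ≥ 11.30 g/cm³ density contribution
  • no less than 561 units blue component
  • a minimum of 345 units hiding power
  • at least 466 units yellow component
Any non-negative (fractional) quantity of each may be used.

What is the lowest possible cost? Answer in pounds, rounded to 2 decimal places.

Let x1 = kg of chrome yellow, x2 = kg of talc, x3 = kg of phthalo blue.
Minimize 6.82x1 + 1.08x2 + 25.97x3 s.t.:
  5.8x1 + 2.75x2 + 1.6x3 ≥ 11.3   (density contribution)
  268x3 ≥ 561   (blue component)
  160x1 + 11x2 + 72x3 ≥ 345   (hiding power)
  234x1 ≥ 466   (yellow component)
  x1, x2, x3 ≥ 0.
The optimal basis is {chrome yellow, phthalo blue}; talc drops out. Binding constraints: blue component and yellow component.
Solving gives x1 = 1.99145, x3 = 2.09328.
Objective = 6.82·1.99145 + 25.97·2.09328 = 67.9442.

£67.94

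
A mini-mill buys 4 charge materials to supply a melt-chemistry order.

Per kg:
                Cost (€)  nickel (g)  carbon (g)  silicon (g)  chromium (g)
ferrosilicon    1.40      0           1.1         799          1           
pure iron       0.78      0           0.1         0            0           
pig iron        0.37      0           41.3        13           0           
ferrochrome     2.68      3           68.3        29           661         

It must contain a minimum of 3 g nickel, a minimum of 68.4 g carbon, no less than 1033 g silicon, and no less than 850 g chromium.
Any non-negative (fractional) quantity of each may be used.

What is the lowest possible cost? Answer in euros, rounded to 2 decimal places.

Let x1 = kg of ferrosilicon, x2 = kg of pure iron, x3 = kg of pig iron, x4 = kg of ferrochrome.
Minimise 1.4x1 + 0.78x2 + 0.37x3 + 2.68x4 with:
  3x4 ≥ 3   (nickel)
  1.1x1 + 0.1x2 + 41.3x3 + 68.3x4 ≥ 68.4   (carbon)
  799x1 + 13x3 + 29x4 ≥ 1033   (silicon)
  1x1 + 661x4 ≥ 850   (chromium)
  x1, x2, x3, x4 ≥ 0.
The cheapest feasible vertex uses only ferrosilicon, ferrochrome; pure iron, pig iron are not used. The silicon and chromium requirements are met with equality.
Optimal quantities: ferrosilicon = 1.246 kg, ferrochrome = 1.284 kg.
Objective = 1.4·1.246 + 2.68·1.284 = 5.1855.

€5.19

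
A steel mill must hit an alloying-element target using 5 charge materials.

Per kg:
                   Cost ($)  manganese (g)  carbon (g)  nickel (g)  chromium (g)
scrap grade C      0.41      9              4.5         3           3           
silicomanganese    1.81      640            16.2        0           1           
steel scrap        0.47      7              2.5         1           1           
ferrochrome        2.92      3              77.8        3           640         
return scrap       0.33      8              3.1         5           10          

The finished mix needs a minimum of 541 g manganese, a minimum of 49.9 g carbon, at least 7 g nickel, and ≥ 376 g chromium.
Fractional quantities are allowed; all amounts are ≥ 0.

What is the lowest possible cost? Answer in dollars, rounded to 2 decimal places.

$3.51

Treat it as an LP. Let x1 = kg of scrap grade C, x2 = kg of silicomanganese, x3 = kg of steel scrap, x4 = kg of ferrochrome, x5 = kg of return scrap.
Minimise 0.41x1 + 1.81x2 + 0.47x3 + 2.92x4 + 0.33x5 s.t.:
  9x1 + 640x2 + 7x3 + 3x4 + 8x5 ≥ 541   (manganese)
  4.5x1 + 16.2x2 + 2.5x3 + 77.8x4 + 3.1x5 ≥ 49.9   (carbon)
  3x1 + 1x3 + 3x4 + 5x5 ≥ 7   (nickel)
  3x1 + 1x2 + 1x3 + 640x4 + 10x5 ≥ 376   (chromium)
  x1, x2, x3, x4, x5 ≥ 0.
The cheapest feasible vertex uses only silicomanganese, ferrochrome, return scrap; scrap grade C, steel scrap are not used. Binding constraints: manganese, nickel, chromium.
Solving gives x2 = 0.8294, x4 = 0.5697, x5 = 1.058.
Hence cost = 1.81·0.8294 + 2.92·0.5697 + 0.33·1.058 = $3.5139.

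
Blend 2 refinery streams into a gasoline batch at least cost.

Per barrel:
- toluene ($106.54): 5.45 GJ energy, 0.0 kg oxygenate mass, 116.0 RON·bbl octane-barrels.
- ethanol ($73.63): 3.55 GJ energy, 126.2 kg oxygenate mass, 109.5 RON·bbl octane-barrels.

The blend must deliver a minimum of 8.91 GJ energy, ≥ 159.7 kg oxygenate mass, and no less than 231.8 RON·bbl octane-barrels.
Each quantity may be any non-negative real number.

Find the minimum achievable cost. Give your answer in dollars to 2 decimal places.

Set it up as a linear program. Let x1 = barrels of toluene, x2 = barrels of ethanol.
Minimize 106.54x1 + 73.63x2 subject to:
  5.45x1 + 3.55x2 ≥ 8.91   (energy)
  126.2x2 ≥ 159.7   (oxygenate mass)
  116x1 + 109.5x2 ≥ 231.8   (octane-barrels)
  x1, x2 ≥ 0.
Both inputs are positive at the optimum. The energy and oxygenate mass requirements are met with equality.
Solving gives x1 = 0.810577, x2 = 1.26545.
Hence cost = 106.54·0.810577 + 73.63·1.26545 = $179.5340.

$179.53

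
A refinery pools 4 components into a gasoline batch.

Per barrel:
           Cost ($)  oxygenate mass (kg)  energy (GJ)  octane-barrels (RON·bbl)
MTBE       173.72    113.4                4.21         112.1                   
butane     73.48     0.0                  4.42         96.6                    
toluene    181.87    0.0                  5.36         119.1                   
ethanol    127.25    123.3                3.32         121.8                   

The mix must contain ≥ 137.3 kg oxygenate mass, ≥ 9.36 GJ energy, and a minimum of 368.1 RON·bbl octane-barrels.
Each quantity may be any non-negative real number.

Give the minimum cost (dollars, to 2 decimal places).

$318.53

This is a linear program. Let x1 = barrels of MTBE, x2 = barrels of butane, x3 = barrels of toluene, x4 = barrels of ethanol.
min 173.72x1 + 73.48x2 + 181.87x3 + 127.25x4 subject to:
  113.4x1 + 123.3x4 ≥ 137.3   (oxygenate mass)
  4.21x1 + 4.42x2 + 5.36x3 + 3.32x4 ≥ 9.36   (energy)
  112.1x1 + 96.6x2 + 119.1x3 + 121.8x4 ≥ 368.1   (octane-barrels)
  x1, x2, x3, x4 ≥ 0.
At the optimum only butane, ethanol are positive (MTBE, toluene = 0). There the oxygenate mass and octane-barrels constraints are tight.
Solving gives x2 = 2.40653, x4 = 1.11354.
Cost = 73.48·2.40653 + 127.25·1.11354 = 318.5298.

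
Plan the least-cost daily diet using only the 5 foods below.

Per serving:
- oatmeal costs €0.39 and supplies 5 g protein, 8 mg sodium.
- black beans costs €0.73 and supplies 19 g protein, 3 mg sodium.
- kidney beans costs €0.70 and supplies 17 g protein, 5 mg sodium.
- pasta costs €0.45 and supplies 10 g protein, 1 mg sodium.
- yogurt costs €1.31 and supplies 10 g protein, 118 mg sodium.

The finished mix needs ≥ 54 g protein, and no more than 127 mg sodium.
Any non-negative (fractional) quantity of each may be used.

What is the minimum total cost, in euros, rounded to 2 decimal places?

€2.07

This is a linear program. Let x1 = servings of oatmeal, x2 = servings of black beans, x3 = servings of kidney beans, x4 = servings of pasta, x5 = servings of yogurt.
Minimise 0.39x1 + 0.73x2 + 0.7x3 + 0.45x4 + 1.31x5 s.t.:
  5x1 + 19x2 + 17x3 + 10x4 + 10x5 ≥ 54   (protein)
  8x1 + 3x2 + 5x3 + 1x4 + 118x5 ≤ 127   (sodium)
  x1, x2, x3, x4, x5 ≥ 0.
At the optimum only black beans is positive (oatmeal, kidney beans, pasta, yogurt = 0). Binding constraint: protein.
Optimal quantities: black beans = 2.842 servings.
Hence cost = 0.73·2.842 = €2.0747.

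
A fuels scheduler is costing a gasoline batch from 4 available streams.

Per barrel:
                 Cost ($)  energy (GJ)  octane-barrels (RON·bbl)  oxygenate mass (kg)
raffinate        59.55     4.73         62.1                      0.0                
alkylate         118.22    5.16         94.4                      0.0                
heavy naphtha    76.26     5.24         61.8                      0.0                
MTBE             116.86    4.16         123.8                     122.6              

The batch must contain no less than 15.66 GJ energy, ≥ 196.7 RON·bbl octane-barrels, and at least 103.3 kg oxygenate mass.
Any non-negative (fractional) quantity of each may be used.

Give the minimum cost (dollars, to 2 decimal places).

$251.49

Let x1 = barrels of raffinate, x2 = barrels of alkylate, x3 = barrels of heavy naphtha, x4 = barrels of MTBE.
Minimize 59.55x1 + 118.22x2 + 76.26x3 + 116.86x4 s.t.:
  4.73x1 + 5.16x2 + 5.24x3 + 4.16x4 ≥ 15.66   (energy)
  62.1x1 + 94.4x2 + 61.8x3 + 123.8x4 ≥ 196.7   (octane-barrels)
  122.6x4 ≥ 103.3   (oxygenate mass)
  x1, x2, x3, x4 ≥ 0.
The minimum-cost mix takes nothing from alkylate, heavy naphtha — only raffinate, MTBE. The energy and oxygenate mass requirements are met with equality.
Optimal quantities: raffinate = 2.5697 barrels, MTBE = 0.84258 barrels.
Objective = 59.55·2.5697 + 116.86·0.84258 = 251.4895.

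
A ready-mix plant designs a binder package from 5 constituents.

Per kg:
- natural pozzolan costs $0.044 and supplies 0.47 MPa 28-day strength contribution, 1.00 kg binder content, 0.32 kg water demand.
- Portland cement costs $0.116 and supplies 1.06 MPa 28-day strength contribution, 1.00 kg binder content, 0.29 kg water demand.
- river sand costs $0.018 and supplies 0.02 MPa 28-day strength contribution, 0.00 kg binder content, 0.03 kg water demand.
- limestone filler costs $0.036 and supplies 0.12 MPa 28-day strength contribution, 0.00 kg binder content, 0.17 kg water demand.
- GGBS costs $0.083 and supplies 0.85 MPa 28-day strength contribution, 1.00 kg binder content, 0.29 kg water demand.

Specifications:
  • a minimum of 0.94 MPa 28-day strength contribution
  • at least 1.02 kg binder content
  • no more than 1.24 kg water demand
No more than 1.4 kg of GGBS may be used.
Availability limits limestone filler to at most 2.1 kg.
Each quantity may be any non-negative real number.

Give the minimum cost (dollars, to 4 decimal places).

Treat it as an LP. Let x1 = kg of natural pozzolan, x2 = kg of Portland cement, x3 = kg of river sand, x4 = kg of limestone filler, x5 = kg of GGBS.
min 0.044x1 + 0.116x2 + 0.018x3 + 0.036x4 + 0.083x5 with:
  0.47x1 + 1.06x2 + 0.02x3 + 0.12x4 + 0.85x5 ≥ 0.94   (28-day strength contribution)
  1x1 + 1x2 + 1x5 ≥ 1.02   (binder content)
  0.32x1 + 0.29x2 + 0.03x3 + 0.17x4 + 0.29x5 ≤ 1.24   (water demand)
  x5 ≤ 1.4
  x4 ≤ 2.1
  x1, x2, x3, x4, x5 ≥ 0.
The minimum-cost mix takes nothing from Portland cement, river sand, limestone filler, GGBS — only natural pozzolan. There the 28-day strength contribution constraint is tight.
That vertex is x1 = 2.
Objective = 0.044·2 = 0.088000.

$0.0880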